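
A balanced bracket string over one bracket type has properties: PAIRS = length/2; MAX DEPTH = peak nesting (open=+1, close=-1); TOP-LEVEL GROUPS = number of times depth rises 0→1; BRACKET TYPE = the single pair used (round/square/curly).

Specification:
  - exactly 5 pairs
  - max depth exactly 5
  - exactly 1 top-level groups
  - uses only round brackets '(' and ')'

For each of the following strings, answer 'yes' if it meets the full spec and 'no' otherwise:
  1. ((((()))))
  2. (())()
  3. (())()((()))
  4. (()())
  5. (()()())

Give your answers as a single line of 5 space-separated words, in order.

String 1 '((((()))))': depth seq [1 2 3 4 5 4 3 2 1 0]
  -> pairs=5 depth=5 groups=1 -> yes
String 2 '(())()': depth seq [1 2 1 0 1 0]
  -> pairs=3 depth=2 groups=2 -> no
String 3 '(())()((()))': depth seq [1 2 1 0 1 0 1 2 3 2 1 0]
  -> pairs=6 depth=3 groups=3 -> no
String 4 '(()())': depth seq [1 2 1 2 1 0]
  -> pairs=3 depth=2 groups=1 -> no
String 5 '(()()())': depth seq [1 2 1 2 1 2 1 0]
  -> pairs=4 depth=2 groups=1 -> no

Answer: yes no no no no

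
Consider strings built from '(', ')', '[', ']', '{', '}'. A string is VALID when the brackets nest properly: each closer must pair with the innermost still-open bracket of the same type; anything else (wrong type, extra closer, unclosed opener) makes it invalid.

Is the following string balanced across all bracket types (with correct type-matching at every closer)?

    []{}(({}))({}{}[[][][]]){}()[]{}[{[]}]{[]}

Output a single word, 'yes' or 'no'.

pos 0: push '['; stack = [
pos 1: ']' matches '['; pop; stack = (empty)
pos 2: push '{'; stack = {
pos 3: '}' matches '{'; pop; stack = (empty)
pos 4: push '('; stack = (
pos 5: push '('; stack = ((
pos 6: push '{'; stack = (({
pos 7: '}' matches '{'; pop; stack = ((
pos 8: ')' matches '('; pop; stack = (
pos 9: ')' matches '('; pop; stack = (empty)
pos 10: push '('; stack = (
pos 11: push '{'; stack = ({
pos 12: '}' matches '{'; pop; stack = (
pos 13: push '{'; stack = ({
pos 14: '}' matches '{'; pop; stack = (
pos 15: push '['; stack = ([
pos 16: push '['; stack = ([[
pos 17: ']' matches '['; pop; stack = ([
pos 18: push '['; stack = ([[
pos 19: ']' matches '['; pop; stack = ([
pos 20: push '['; stack = ([[
pos 21: ']' matches '['; pop; stack = ([
pos 22: ']' matches '['; pop; stack = (
pos 23: ')' matches '('; pop; stack = (empty)
pos 24: push '{'; stack = {
pos 25: '}' matches '{'; pop; stack = (empty)
pos 26: push '('; stack = (
pos 27: ')' matches '('; pop; stack = (empty)
pos 28: push '['; stack = [
pos 29: ']' matches '['; pop; stack = (empty)
pos 30: push '{'; stack = {
pos 31: '}' matches '{'; pop; stack = (empty)
pos 32: push '['; stack = [
pos 33: push '{'; stack = [{
pos 34: push '['; stack = [{[
pos 35: ']' matches '['; pop; stack = [{
pos 36: '}' matches '{'; pop; stack = [
pos 37: ']' matches '['; pop; stack = (empty)
pos 38: push '{'; stack = {
pos 39: push '['; stack = {[
pos 40: ']' matches '['; pop; stack = {
pos 41: '}' matches '{'; pop; stack = (empty)
end: stack empty → VALID
Verdict: properly nested → yes

Answer: yes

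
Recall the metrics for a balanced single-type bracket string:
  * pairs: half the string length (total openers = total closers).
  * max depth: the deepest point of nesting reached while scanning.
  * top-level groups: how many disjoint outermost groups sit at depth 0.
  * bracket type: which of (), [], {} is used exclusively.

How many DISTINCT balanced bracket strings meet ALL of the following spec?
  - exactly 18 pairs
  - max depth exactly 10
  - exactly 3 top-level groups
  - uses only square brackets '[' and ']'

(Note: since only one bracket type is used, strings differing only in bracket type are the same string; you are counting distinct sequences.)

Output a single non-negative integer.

Answer: 1214952

Derivation:
Spec: pairs=18 depth=10 groups=3
Count(depth <= 10) = 93883872
Count(depth <= 9) = 92668920
Count(depth == 10) = 93883872 - 92668920 = 1214952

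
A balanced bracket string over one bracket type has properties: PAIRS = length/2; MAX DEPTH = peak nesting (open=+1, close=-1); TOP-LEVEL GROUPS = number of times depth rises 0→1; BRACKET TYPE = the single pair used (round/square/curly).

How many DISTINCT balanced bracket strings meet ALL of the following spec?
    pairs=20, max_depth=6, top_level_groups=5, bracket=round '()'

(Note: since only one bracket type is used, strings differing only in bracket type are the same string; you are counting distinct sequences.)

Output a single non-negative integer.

Answer: 112968055

Derivation:
Spec: pairs=20 depth=6 groups=5
Count(depth <= 6) = 356441110
Count(depth <= 5) = 243473055
Count(depth == 6) = 356441110 - 243473055 = 112968055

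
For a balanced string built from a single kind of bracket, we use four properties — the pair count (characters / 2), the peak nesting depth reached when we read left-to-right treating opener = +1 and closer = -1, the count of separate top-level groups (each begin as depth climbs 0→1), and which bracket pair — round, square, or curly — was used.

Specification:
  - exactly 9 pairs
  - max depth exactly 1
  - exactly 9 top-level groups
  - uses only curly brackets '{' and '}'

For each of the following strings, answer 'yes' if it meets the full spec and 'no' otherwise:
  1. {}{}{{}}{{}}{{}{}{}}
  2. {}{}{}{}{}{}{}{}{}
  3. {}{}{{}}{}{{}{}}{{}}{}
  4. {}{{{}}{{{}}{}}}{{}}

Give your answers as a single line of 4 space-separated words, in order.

Answer: no yes no no

Derivation:
String 1 '{}{}{{}}{{}}{{}{}{}}': depth seq [1 0 1 0 1 2 1 0 1 2 1 0 1 2 1 2 1 2 1 0]
  -> pairs=10 depth=2 groups=5 -> no
String 2 '{}{}{}{}{}{}{}{}{}': depth seq [1 0 1 0 1 0 1 0 1 0 1 0 1 0 1 0 1 0]
  -> pairs=9 depth=1 groups=9 -> yes
String 3 '{}{}{{}}{}{{}{}}{{}}{}': depth seq [1 0 1 0 1 2 1 0 1 0 1 2 1 2 1 0 1 2 1 0 1 0]
  -> pairs=11 depth=2 groups=7 -> no
String 4 '{}{{{}}{{{}}{}}}{{}}': depth seq [1 0 1 2 3 2 1 2 3 4 3 2 3 2 1 0 1 2 1 0]
  -> pairs=10 depth=4 groups=3 -> no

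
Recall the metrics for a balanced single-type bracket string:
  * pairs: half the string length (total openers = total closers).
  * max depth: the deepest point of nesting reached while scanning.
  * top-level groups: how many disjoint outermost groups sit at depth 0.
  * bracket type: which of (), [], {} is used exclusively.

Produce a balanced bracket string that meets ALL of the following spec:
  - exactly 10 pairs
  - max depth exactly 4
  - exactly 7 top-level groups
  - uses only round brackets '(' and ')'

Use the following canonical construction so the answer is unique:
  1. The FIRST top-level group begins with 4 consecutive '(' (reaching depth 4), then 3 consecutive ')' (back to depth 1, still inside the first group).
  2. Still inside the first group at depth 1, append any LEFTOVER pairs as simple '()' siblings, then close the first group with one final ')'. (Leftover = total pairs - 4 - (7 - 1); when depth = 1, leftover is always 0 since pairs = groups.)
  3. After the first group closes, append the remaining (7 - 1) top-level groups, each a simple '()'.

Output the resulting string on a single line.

Answer: (((())))()()()()()()

Derivation:
Spec: pairs=10 depth=4 groups=7
Leftover pairs = 10 - 4 - (7-1) = 0
First group: deep chain of depth 4 + 0 sibling pairs
Remaining 6 groups: simple '()' each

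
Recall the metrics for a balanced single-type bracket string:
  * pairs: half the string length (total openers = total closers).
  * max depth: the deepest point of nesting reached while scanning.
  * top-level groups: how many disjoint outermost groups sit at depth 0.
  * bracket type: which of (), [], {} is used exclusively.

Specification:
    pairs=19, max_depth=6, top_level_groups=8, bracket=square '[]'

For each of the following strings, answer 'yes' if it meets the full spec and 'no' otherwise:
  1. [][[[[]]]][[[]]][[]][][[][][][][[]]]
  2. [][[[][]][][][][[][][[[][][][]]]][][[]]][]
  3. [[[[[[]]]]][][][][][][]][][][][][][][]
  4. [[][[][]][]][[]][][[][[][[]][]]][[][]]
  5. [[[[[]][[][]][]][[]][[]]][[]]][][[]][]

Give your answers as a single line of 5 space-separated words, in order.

String 1 '[][[[[]]]][[[]]][[]][][[][][][][[]]]': depth seq [1 0 1 2 3 4 3 2 1 0 1 2 3 2 1 0 1 2 1 0 1 0 1 2 1 2 1 2 1 2 1 2 3 2 1 0]
  -> pairs=18 depth=4 groups=6 -> no
String 2 '[][[[][]][][][][[][][[[][][][]]]][][[]]][]': depth seq [1 0 1 2 3 2 3 2 1 2 1 2 1 2 1 2 3 2 3 2 3 4 5 4 5 4 5 4 5 4 3 2 1 2 1 2 3 2 1 0 1 0]
  -> pairs=21 depth=5 groups=3 -> no
String 3 '[[[[[[]]]]][][][][][][]][][][][][][][]': depth seq [1 2 3 4 5 6 5 4 3 2 1 2 1 2 1 2 1 2 1 2 1 2 1 0 1 0 1 0 1 0 1 0 1 0 1 0 1 0]
  -> pairs=19 depth=6 groups=8 -> yes
String 4 '[[][[][]][]][[]][][[][[][[]][]]][[][]]': depth seq [1 2 1 2 3 2 3 2 1 2 1 0 1 2 1 0 1 0 1 2 1 2 3 2 3 4 3 2 3 2 1 0 1 2 1 2 1 0]
  -> pairs=19 depth=4 groups=5 -> no
String 5 '[[[[[]][[][]][]][[]][[]]][[]]][][[]][]': depth seq [1 2 3 4 5 4 3 4 5 4 5 4 3 4 3 2 3 4 3 2 3 4 3 2 1 2 3 2 1 0 1 0 1 2 1 0 1 0]
  -> pairs=19 depth=5 groups=4 -> no

Answer: no no yes no no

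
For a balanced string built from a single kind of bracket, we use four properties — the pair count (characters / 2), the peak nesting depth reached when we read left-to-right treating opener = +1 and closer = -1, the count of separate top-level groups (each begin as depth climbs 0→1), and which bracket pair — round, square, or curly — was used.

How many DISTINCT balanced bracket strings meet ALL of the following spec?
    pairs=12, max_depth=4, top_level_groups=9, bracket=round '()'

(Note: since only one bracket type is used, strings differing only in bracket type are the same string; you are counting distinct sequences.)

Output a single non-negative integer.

Spec: pairs=12 depth=4 groups=9
Count(depth <= 4) = 273
Count(depth <= 3) = 264
Count(depth == 4) = 273 - 264 = 9

Answer: 9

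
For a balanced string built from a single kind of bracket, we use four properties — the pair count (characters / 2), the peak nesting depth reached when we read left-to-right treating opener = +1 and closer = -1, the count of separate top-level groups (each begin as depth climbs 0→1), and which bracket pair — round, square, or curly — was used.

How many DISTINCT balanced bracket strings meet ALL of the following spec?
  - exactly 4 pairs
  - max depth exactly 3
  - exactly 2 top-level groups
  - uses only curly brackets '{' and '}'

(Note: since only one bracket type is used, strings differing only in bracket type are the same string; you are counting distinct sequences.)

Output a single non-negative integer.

Answer: 2

Derivation:
Spec: pairs=4 depth=3 groups=2
Count(depth <= 3) = 5
Count(depth <= 2) = 3
Count(depth == 3) = 5 - 3 = 2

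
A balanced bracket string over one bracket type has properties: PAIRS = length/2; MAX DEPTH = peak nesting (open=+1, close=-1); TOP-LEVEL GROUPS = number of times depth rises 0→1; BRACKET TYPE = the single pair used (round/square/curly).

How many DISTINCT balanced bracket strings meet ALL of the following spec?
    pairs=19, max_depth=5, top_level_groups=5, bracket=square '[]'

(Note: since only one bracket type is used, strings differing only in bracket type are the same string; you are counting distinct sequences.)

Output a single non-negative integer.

Answer: 39605185

Derivation:
Spec: pairs=19 depth=5 groups=5
Count(depth <= 5) = 72377080
Count(depth <= 4) = 32771895
Count(depth == 5) = 72377080 - 32771895 = 39605185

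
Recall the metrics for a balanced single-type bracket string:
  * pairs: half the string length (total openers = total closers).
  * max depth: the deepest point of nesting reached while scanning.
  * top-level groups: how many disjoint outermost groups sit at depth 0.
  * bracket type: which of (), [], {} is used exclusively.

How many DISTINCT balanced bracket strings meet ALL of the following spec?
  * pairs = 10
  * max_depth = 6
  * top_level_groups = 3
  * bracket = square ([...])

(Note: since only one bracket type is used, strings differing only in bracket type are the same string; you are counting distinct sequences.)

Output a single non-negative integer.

Answer: 225

Derivation:
Spec: pairs=10 depth=6 groups=3
Count(depth <= 6) = 3390
Count(depth <= 5) = 3165
Count(depth == 6) = 3390 - 3165 = 225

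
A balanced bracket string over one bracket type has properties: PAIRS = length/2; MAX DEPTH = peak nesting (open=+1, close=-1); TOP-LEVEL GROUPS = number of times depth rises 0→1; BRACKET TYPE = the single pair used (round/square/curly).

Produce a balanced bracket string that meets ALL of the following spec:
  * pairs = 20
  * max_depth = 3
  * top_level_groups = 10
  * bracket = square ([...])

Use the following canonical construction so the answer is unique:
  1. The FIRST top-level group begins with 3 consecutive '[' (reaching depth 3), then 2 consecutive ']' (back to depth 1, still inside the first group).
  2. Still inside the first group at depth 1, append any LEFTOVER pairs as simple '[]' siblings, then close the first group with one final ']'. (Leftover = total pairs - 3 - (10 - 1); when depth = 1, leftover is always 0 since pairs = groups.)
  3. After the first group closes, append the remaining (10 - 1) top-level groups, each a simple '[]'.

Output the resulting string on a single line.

Answer: [[[]][][][][][][][][]][][][][][][][][][]

Derivation:
Spec: pairs=20 depth=3 groups=10
Leftover pairs = 20 - 3 - (10-1) = 8
First group: deep chain of depth 3 + 8 sibling pairs
Remaining 9 groups: simple '[]' each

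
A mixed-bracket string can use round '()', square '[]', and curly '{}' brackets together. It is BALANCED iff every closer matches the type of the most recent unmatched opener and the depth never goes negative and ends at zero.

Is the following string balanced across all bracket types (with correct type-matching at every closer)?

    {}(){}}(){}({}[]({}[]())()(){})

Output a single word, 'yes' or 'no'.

pos 0: push '{'; stack = {
pos 1: '}' matches '{'; pop; stack = (empty)
pos 2: push '('; stack = (
pos 3: ')' matches '('; pop; stack = (empty)
pos 4: push '{'; stack = {
pos 5: '}' matches '{'; pop; stack = (empty)
pos 6: saw closer '}' but stack is empty → INVALID
Verdict: unmatched closer '}' at position 6 → no

Answer: no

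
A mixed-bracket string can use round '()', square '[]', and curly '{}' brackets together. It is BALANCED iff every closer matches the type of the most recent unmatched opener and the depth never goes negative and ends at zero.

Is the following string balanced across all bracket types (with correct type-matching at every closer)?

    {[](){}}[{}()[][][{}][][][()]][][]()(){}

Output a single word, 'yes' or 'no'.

pos 0: push '{'; stack = {
pos 1: push '['; stack = {[
pos 2: ']' matches '['; pop; stack = {
pos 3: push '('; stack = {(
pos 4: ')' matches '('; pop; stack = {
pos 5: push '{'; stack = {{
pos 6: '}' matches '{'; pop; stack = {
pos 7: '}' matches '{'; pop; stack = (empty)
pos 8: push '['; stack = [
pos 9: push '{'; stack = [{
pos 10: '}' matches '{'; pop; stack = [
pos 11: push '('; stack = [(
pos 12: ')' matches '('; pop; stack = [
pos 13: push '['; stack = [[
pos 14: ']' matches '['; pop; stack = [
pos 15: push '['; stack = [[
pos 16: ']' matches '['; pop; stack = [
pos 17: push '['; stack = [[
pos 18: push '{'; stack = [[{
pos 19: '}' matches '{'; pop; stack = [[
pos 20: ']' matches '['; pop; stack = [
pos 21: push '['; stack = [[
pos 22: ']' matches '['; pop; stack = [
pos 23: push '['; stack = [[
pos 24: ']' matches '['; pop; stack = [
pos 25: push '['; stack = [[
pos 26: push '('; stack = [[(
pos 27: ')' matches '('; pop; stack = [[
pos 28: ']' matches '['; pop; stack = [
pos 29: ']' matches '['; pop; stack = (empty)
pos 30: push '['; stack = [
pos 31: ']' matches '['; pop; stack = (empty)
pos 32: push '['; stack = [
pos 33: ']' matches '['; pop; stack = (empty)
pos 34: push '('; stack = (
pos 35: ')' matches '('; pop; stack = (empty)
pos 36: push '('; stack = (
pos 37: ')' matches '('; pop; stack = (empty)
pos 38: push '{'; stack = {
pos 39: '}' matches '{'; pop; stack = (empty)
end: stack empty → VALID
Verdict: properly nested → yes

Answer: yes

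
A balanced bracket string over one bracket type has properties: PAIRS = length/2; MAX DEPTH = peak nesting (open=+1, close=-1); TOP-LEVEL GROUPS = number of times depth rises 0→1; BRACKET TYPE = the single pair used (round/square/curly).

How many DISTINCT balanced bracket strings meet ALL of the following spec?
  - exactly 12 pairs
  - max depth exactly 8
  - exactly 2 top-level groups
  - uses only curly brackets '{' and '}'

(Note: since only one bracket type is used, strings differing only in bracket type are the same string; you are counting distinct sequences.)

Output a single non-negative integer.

Spec: pairs=12 depth=8 groups=2
Count(depth <= 8) = 58448
Count(depth <= 7) = 56924
Count(depth == 8) = 58448 - 56924 = 1524

Answer: 1524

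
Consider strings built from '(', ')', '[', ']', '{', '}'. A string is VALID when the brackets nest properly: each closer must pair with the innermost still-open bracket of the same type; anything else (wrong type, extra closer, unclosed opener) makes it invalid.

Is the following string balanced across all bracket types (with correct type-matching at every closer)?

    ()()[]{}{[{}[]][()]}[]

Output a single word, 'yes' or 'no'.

Answer: yes

Derivation:
pos 0: push '('; stack = (
pos 1: ')' matches '('; pop; stack = (empty)
pos 2: push '('; stack = (
pos 3: ')' matches '('; pop; stack = (empty)
pos 4: push '['; stack = [
pos 5: ']' matches '['; pop; stack = (empty)
pos 6: push '{'; stack = {
pos 7: '}' matches '{'; pop; stack = (empty)
pos 8: push '{'; stack = {
pos 9: push '['; stack = {[
pos 10: push '{'; stack = {[{
pos 11: '}' matches '{'; pop; stack = {[
pos 12: push '['; stack = {[[
pos 13: ']' matches '['; pop; stack = {[
pos 14: ']' matches '['; pop; stack = {
pos 15: push '['; stack = {[
pos 16: push '('; stack = {[(
pos 17: ')' matches '('; pop; stack = {[
pos 18: ']' matches '['; pop; stack = {
pos 19: '}' matches '{'; pop; stack = (empty)
pos 20: push '['; stack = [
pos 21: ']' matches '['; pop; stack = (empty)
end: stack empty → VALID
Verdict: properly nested → yes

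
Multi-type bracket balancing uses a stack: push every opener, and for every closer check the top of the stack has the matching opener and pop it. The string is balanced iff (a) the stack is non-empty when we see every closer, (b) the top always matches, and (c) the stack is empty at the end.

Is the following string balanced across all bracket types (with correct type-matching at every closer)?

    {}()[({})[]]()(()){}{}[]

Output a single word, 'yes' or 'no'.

Answer: yes

Derivation:
pos 0: push '{'; stack = {
pos 1: '}' matches '{'; pop; stack = (empty)
pos 2: push '('; stack = (
pos 3: ')' matches '('; pop; stack = (empty)
pos 4: push '['; stack = [
pos 5: push '('; stack = [(
pos 6: push '{'; stack = [({
pos 7: '}' matches '{'; pop; stack = [(
pos 8: ')' matches '('; pop; stack = [
pos 9: push '['; stack = [[
pos 10: ']' matches '['; pop; stack = [
pos 11: ']' matches '['; pop; stack = (empty)
pos 12: push '('; stack = (
pos 13: ')' matches '('; pop; stack = (empty)
pos 14: push '('; stack = (
pos 15: push '('; stack = ((
pos 16: ')' matches '('; pop; stack = (
pos 17: ')' matches '('; pop; stack = (empty)
pos 18: push '{'; stack = {
pos 19: '}' matches '{'; pop; stack = (empty)
pos 20: push '{'; stack = {
pos 21: '}' matches '{'; pop; stack = (empty)
pos 22: push '['; stack = [
pos 23: ']' matches '['; pop; stack = (empty)
end: stack empty → VALID
Verdict: properly nested → yes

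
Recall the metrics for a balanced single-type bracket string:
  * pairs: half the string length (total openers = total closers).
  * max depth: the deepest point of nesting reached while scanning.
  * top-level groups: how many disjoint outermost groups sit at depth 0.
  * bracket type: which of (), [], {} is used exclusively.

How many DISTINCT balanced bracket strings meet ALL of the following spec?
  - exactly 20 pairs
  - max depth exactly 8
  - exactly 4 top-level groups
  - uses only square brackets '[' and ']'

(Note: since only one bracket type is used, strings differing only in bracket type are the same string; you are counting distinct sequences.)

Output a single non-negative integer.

Answer: 74198780

Derivation:
Spec: pairs=20 depth=8 groups=4
Count(depth <= 8) = 765146036
Count(depth <= 7) = 690947256
Count(depth == 8) = 765146036 - 690947256 = 74198780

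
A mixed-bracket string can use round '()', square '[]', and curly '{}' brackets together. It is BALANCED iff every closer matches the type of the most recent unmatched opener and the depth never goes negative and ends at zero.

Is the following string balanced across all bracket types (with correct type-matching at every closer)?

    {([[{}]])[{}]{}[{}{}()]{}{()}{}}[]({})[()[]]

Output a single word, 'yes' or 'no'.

pos 0: push '{'; stack = {
pos 1: push '('; stack = {(
pos 2: push '['; stack = {([
pos 3: push '['; stack = {([[
pos 4: push '{'; stack = {([[{
pos 5: '}' matches '{'; pop; stack = {([[
pos 6: ']' matches '['; pop; stack = {([
pos 7: ']' matches '['; pop; stack = {(
pos 8: ')' matches '('; pop; stack = {
pos 9: push '['; stack = {[
pos 10: push '{'; stack = {[{
pos 11: '}' matches '{'; pop; stack = {[
pos 12: ']' matches '['; pop; stack = {
pos 13: push '{'; stack = {{
pos 14: '}' matches '{'; pop; stack = {
pos 15: push '['; stack = {[
pos 16: push '{'; stack = {[{
pos 17: '}' matches '{'; pop; stack = {[
pos 18: push '{'; stack = {[{
pos 19: '}' matches '{'; pop; stack = {[
pos 20: push '('; stack = {[(
pos 21: ')' matches '('; pop; stack = {[
pos 22: ']' matches '['; pop; stack = {
pos 23: push '{'; stack = {{
pos 24: '}' matches '{'; pop; stack = {
pos 25: push '{'; stack = {{
pos 26: push '('; stack = {{(
pos 27: ')' matches '('; pop; stack = {{
pos 28: '}' matches '{'; pop; stack = {
pos 29: push '{'; stack = {{
pos 30: '}' matches '{'; pop; stack = {
pos 31: '}' matches '{'; pop; stack = (empty)
pos 32: push '['; stack = [
pos 33: ']' matches '['; pop; stack = (empty)
pos 34: push '('; stack = (
pos 35: push '{'; stack = ({
pos 36: '}' matches '{'; pop; stack = (
pos 37: ')' matches '('; pop; stack = (empty)
pos 38: push '['; stack = [
pos 39: push '('; stack = [(
pos 40: ')' matches '('; pop; stack = [
pos 41: push '['; stack = [[
pos 42: ']' matches '['; pop; stack = [
pos 43: ']' matches '['; pop; stack = (empty)
end: stack empty → VALID
Verdict: properly nested → yes

Answer: yes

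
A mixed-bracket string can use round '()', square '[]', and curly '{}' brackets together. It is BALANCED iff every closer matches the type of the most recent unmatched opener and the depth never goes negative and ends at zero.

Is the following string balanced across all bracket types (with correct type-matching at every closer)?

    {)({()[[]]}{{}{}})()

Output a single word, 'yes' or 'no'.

Answer: no

Derivation:
pos 0: push '{'; stack = {
pos 1: saw closer ')' but top of stack is '{' (expected '}') → INVALID
Verdict: type mismatch at position 1: ')' closes '{' → no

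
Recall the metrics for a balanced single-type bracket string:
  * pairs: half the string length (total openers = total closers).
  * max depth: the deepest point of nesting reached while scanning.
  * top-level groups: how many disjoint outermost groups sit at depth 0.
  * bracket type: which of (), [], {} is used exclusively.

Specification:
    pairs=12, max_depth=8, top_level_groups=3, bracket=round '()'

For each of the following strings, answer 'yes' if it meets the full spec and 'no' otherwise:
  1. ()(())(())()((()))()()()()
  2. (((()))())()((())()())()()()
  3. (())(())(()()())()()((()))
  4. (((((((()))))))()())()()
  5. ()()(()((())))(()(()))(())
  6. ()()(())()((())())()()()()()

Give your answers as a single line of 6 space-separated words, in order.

Answer: no no no yes no no

Derivation:
String 1 '()(())(())()((()))()()()()': depth seq [1 0 1 2 1 0 1 2 1 0 1 0 1 2 3 2 1 0 1 0 1 0 1 0 1 0]
  -> pairs=13 depth=3 groups=9 -> no
String 2 '(((()))())()((())()())()()()': depth seq [1 2 3 4 3 2 1 2 1 0 1 0 1 2 3 2 1 2 1 2 1 0 1 0 1 0 1 0]
  -> pairs=14 depth=4 groups=6 -> no
String 3 '(())(())(()()())()()((()))': depth seq [1 2 1 0 1 2 1 0 1 2 1 2 1 2 1 0 1 0 1 0 1 2 3 2 1 0]
  -> pairs=13 depth=3 groups=6 -> no
String 4 '(((((((()))))))()())()()': depth seq [1 2 3 4 5 6 7 8 7 6 5 4 3 2 1 2 1 2 1 0 1 0 1 0]
  -> pairs=12 depth=8 groups=3 -> yes
String 5 '()()(()((())))(()(()))(())': depth seq [1 0 1 0 1 2 1 2 3 4 3 2 1 0 1 2 1 2 3 2 1 0 1 2 1 0]
  -> pairs=13 depth=4 groups=5 -> no
String 6 '()()(())()((())())()()()()()': depth seq [1 0 1 0 1 2 1 0 1 0 1 2 3 2 1 2 1 0 1 0 1 0 1 0 1 0 1 0]
  -> pairs=14 depth=3 groups=10 -> no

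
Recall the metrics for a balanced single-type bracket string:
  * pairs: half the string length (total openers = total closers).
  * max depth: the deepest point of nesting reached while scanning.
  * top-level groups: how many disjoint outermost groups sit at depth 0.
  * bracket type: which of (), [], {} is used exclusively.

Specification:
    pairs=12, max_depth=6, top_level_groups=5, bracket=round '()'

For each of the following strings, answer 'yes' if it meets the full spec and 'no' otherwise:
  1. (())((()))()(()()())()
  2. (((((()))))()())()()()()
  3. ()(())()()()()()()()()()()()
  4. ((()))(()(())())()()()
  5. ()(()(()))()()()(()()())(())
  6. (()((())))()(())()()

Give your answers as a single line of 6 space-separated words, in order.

String 1 '(())((()))()(()()())()': depth seq [1 2 1 0 1 2 3 2 1 0 1 0 1 2 1 2 1 2 1 0 1 0]
  -> pairs=11 depth=3 groups=5 -> no
String 2 '(((((()))))()())()()()()': depth seq [1 2 3 4 5 6 5 4 3 2 1 2 1 2 1 0 1 0 1 0 1 0 1 0]
  -> pairs=12 depth=6 groups=5 -> yes
String 3 '()(())()()()()()()()()()()()': depth seq [1 0 1 2 1 0 1 0 1 0 1 0 1 0 1 0 1 0 1 0 1 0 1 0 1 0 1 0]
  -> pairs=14 depth=2 groups=13 -> no
String 4 '((()))(()(())())()()()': depth seq [1 2 3 2 1 0 1 2 1 2 3 2 1 2 1 0 1 0 1 0 1 0]
  -> pairs=11 depth=3 groups=5 -> no
String 5 '()(()(()))()()()(()()())(())': depth seq [1 0 1 2 1 2 3 2 1 0 1 0 1 0 1 0 1 2 1 2 1 2 1 0 1 2 1 0]
  -> pairs=14 depth=3 groups=7 -> no
String 6 '(()((())))()(())()()': depth seq [1 2 1 2 3 4 3 2 1 0 1 0 1 2 1 0 1 0 1 0]
  -> pairs=10 depth=4 groups=5 -> no

Answer: no yes no no no no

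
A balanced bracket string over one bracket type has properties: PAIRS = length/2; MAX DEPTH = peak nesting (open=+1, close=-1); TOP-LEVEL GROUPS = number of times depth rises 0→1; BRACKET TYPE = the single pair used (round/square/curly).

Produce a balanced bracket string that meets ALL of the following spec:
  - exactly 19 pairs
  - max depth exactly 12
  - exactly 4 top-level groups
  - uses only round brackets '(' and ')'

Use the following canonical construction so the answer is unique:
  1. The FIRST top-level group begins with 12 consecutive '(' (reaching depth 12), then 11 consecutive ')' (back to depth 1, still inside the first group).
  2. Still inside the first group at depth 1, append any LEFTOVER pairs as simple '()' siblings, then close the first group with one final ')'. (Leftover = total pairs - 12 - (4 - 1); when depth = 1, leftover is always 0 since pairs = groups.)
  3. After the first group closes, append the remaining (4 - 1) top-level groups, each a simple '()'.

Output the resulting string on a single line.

Answer: (((((((((((()))))))))))()()()())()()()

Derivation:
Spec: pairs=19 depth=12 groups=4
Leftover pairs = 19 - 12 - (4-1) = 4
First group: deep chain of depth 12 + 4 sibling pairs
Remaining 3 groups: simple '()' each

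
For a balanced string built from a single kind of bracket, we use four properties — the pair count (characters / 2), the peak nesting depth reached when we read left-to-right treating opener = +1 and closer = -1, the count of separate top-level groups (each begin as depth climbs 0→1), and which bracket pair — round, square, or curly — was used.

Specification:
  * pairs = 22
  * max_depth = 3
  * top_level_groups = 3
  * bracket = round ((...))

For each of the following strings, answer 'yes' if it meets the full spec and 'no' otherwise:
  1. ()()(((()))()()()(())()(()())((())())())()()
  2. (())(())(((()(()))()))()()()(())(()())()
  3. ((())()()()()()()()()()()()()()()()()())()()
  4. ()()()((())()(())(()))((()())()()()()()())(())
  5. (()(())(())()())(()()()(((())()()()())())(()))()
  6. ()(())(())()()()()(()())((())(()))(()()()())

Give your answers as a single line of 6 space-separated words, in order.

Answer: no no yes no no no

Derivation:
String 1 '()()(((()))()()()(())()(()())((())())())()()': depth seq [1 0 1 0 1 2 3 4 3 2 1 2 1 2 1 2 1 2 3 2 1 2 1 2 3 2 3 2 1 2 3 4 3 2 3 2 1 2 1 0 1 0 1 0]
  -> pairs=22 depth=4 groups=5 -> no
String 2 '(())(())(((()(()))()))()()()(())(()())()': depth seq [1 2 1 0 1 2 1 0 1 2 3 4 3 4 5 4 3 2 3 2 1 0 1 0 1 0 1 0 1 2 1 0 1 2 1 2 1 0 1 0]
  -> pairs=20 depth=5 groups=9 -> no
String 3 '((())()()()()()()()()()()()()()()()()())()()': depth seq [1 2 3 2 1 2 1 2 1 2 1 2 1 2 1 2 1 2 1 2 1 2 1 2 1 2 1 2 1 2 1 2 1 2 1 2 1 2 1 0 1 0 1 0]
  -> pairs=22 depth=3 groups=3 -> yes
String 4 '()()()((())()(())(()))((()())()()()()()())(())': depth seq [1 0 1 0 1 0 1 2 3 2 1 2 1 2 3 2 1 2 3 2 1 0 1 2 3 2 3 2 1 2 1 2 1 2 1 2 1 2 1 2 1 0 1 2 1 0]
  -> pairs=23 depth=3 groups=6 -> no
String 5 '(()(())(())()())(()()()(((())()()()())())(()))()': depth seq [1 2 1 2 3 2 1 2 3 2 1 2 1 2 1 0 1 2 1 2 1 2 1 2 3 4 5 4 3 4 3 4 3 4 3 4 3 2 3 2 1 2 3 2 1 0 1 0]
  -> pairs=24 depth=5 groups=3 -> no
String 6 '()(())(())()()()()(()())((())(()))(()()()())': depth seq [1 0 1 2 1 0 1 2 1 0 1 0 1 0 1 0 1 0 1 2 1 2 1 0 1 2 3 2 1 2 3 2 1 0 1 2 1 2 1 2 1 2 1 0]
  -> pairs=22 depth=3 groups=10 -> no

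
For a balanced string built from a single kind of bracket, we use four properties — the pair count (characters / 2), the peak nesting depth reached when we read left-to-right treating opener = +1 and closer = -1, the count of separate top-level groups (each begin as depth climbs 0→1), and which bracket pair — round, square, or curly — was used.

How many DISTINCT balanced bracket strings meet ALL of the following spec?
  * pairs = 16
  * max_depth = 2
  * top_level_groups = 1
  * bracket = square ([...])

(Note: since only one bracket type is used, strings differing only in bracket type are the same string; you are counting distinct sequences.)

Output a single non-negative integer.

Answer: 1

Derivation:
Spec: pairs=16 depth=2 groups=1
Count(depth <= 2) = 1
Count(depth <= 1) = 0
Count(depth == 2) = 1 - 0 = 1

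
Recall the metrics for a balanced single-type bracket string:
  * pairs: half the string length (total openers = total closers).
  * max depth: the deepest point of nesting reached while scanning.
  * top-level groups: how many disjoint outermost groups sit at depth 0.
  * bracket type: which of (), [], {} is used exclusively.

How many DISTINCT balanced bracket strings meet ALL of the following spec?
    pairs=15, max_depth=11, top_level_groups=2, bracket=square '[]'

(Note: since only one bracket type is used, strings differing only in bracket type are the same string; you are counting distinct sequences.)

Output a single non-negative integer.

Answer: 3904

Derivation:
Spec: pairs=15 depth=11 groups=2
Count(depth <= 11) = 2673844
Count(depth <= 10) = 2669940
Count(depth == 11) = 2673844 - 2669940 = 3904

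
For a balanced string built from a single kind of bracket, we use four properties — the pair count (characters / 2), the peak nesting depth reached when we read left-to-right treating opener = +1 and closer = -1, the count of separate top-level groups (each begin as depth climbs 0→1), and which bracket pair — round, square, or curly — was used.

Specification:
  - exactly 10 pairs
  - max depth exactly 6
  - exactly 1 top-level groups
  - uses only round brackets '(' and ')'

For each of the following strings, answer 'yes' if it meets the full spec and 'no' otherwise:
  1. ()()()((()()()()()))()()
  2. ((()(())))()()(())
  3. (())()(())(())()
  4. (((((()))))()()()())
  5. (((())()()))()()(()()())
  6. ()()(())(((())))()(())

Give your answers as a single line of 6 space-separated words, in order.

Answer: no no no yes no no

Derivation:
String 1 '()()()((()()()()()))()()': depth seq [1 0 1 0 1 0 1 2 3 2 3 2 3 2 3 2 3 2 1 0 1 0 1 0]
  -> pairs=12 depth=3 groups=6 -> no
String 2 '((()(())))()()(())': depth seq [1 2 3 2 3 4 3 2 1 0 1 0 1 0 1 2 1 0]
  -> pairs=9 depth=4 groups=4 -> no
String 3 '(())()(())(())()': depth seq [1 2 1 0 1 0 1 2 1 0 1 2 1 0 1 0]
  -> pairs=8 depth=2 groups=5 -> no
String 4 '(((((()))))()()()())': depth seq [1 2 3 4 5 6 5 4 3 2 1 2 1 2 1 2 1 2 1 0]
  -> pairs=10 depth=6 groups=1 -> yes
String 5 '(((())()()))()()(()()())': depth seq [1 2 3 4 3 2 3 2 3 2 1 0 1 0 1 0 1 2 1 2 1 2 1 0]
  -> pairs=12 depth=4 groups=4 -> no
String 6 '()()(())(((())))()(())': depth seq [1 0 1 0 1 2 1 0 1 2 3 4 3 2 1 0 1 0 1 2 1 0]
  -> pairs=11 depth=4 groups=6 -> no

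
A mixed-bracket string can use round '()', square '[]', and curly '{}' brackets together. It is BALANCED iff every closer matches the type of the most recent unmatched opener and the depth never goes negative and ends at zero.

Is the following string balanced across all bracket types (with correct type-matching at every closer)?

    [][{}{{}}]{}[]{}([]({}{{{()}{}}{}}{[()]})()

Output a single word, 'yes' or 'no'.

pos 0: push '['; stack = [
pos 1: ']' matches '['; pop; stack = (empty)
pos 2: push '['; stack = [
pos 3: push '{'; stack = [{
pos 4: '}' matches '{'; pop; stack = [
pos 5: push '{'; stack = [{
pos 6: push '{'; stack = [{{
pos 7: '}' matches '{'; pop; stack = [{
pos 8: '}' matches '{'; pop; stack = [
pos 9: ']' matches '['; pop; stack = (empty)
pos 10: push '{'; stack = {
pos 11: '}' matches '{'; pop; stack = (empty)
pos 12: push '['; stack = [
pos 13: ']' matches '['; pop; stack = (empty)
pos 14: push '{'; stack = {
pos 15: '}' matches '{'; pop; stack = (empty)
pos 16: push '('; stack = (
pos 17: push '['; stack = ([
pos 18: ']' matches '['; pop; stack = (
pos 19: push '('; stack = ((
pos 20: push '{'; stack = (({
pos 21: '}' matches '{'; pop; stack = ((
pos 22: push '{'; stack = (({
pos 23: push '{'; stack = (({{
pos 24: push '{'; stack = (({{{
pos 25: push '('; stack = (({{{(
pos 26: ')' matches '('; pop; stack = (({{{
pos 27: '}' matches '{'; pop; stack = (({{
pos 28: push '{'; stack = (({{{
pos 29: '}' matches '{'; pop; stack = (({{
pos 30: '}' matches '{'; pop; stack = (({
pos 31: push '{'; stack = (({{
pos 32: '}' matches '{'; pop; stack = (({
pos 33: '}' matches '{'; pop; stack = ((
pos 34: push '{'; stack = (({
pos 35: push '['; stack = (({[
pos 36: push '('; stack = (({[(
pos 37: ')' matches '('; pop; stack = (({[
pos 38: ']' matches '['; pop; stack = (({
pos 39: '}' matches '{'; pop; stack = ((
pos 40: ')' matches '('; pop; stack = (
pos 41: push '('; stack = ((
pos 42: ')' matches '('; pop; stack = (
end: stack still non-empty (() → INVALID
Verdict: unclosed openers at end: ( → no

Answer: no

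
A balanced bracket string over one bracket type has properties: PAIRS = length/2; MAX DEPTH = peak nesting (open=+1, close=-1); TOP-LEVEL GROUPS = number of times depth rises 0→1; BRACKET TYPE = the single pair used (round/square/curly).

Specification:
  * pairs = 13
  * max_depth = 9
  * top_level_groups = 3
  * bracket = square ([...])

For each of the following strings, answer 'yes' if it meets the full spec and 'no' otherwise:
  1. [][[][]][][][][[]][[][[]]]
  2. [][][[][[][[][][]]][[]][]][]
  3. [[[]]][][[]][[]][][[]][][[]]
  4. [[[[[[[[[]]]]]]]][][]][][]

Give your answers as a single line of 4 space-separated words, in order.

Answer: no no no yes

Derivation:
String 1 '[][[][]][][][][[]][[][[]]]': depth seq [1 0 1 2 1 2 1 0 1 0 1 0 1 0 1 2 1 0 1 2 1 2 3 2 1 0]
  -> pairs=13 depth=3 groups=7 -> no
String 2 '[][][[][[][[][][]]][[]][]][]': depth seq [1 0 1 0 1 2 1 2 3 2 3 4 3 4 3 4 3 2 1 2 3 2 1 2 1 0 1 0]
  -> pairs=14 depth=4 groups=4 -> no
String 3 '[[[]]][][[]][[]][][[]][][[]]': depth seq [1 2 3 2 1 0 1 0 1 2 1 0 1 2 1 0 1 0 1 2 1 0 1 0 1 2 1 0]
  -> pairs=14 depth=3 groups=8 -> no
String 4 '[[[[[[[[[]]]]]]]][][]][][]': depth seq [1 2 3 4 5 6 7 8 9 8 7 6 5 4 3 2 1 2 1 2 1 0 1 0 1 0]
  -> pairs=13 depth=9 groups=3 -> yes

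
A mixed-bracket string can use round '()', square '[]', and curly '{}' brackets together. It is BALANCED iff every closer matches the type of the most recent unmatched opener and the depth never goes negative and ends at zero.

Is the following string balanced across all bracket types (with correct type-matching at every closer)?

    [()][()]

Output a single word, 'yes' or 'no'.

pos 0: push '['; stack = [
pos 1: push '('; stack = [(
pos 2: ')' matches '('; pop; stack = [
pos 3: ']' matches '['; pop; stack = (empty)
pos 4: push '['; stack = [
pos 5: push '('; stack = [(
pos 6: ')' matches '('; pop; stack = [
pos 7: ']' matches '['; pop; stack = (empty)
end: stack empty → VALID
Verdict: properly nested → yes

Answer: yes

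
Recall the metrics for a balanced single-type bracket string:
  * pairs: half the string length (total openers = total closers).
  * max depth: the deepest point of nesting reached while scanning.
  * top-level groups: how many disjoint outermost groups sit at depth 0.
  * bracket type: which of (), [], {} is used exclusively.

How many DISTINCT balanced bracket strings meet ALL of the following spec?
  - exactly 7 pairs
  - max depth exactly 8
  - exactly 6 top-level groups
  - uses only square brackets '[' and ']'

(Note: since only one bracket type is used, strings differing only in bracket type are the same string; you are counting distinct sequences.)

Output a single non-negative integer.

Answer: 0

Derivation:
Spec: pairs=7 depth=8 groups=6
Count(depth <= 8) = 6
Count(depth <= 7) = 6
Count(depth == 8) = 6 - 6 = 0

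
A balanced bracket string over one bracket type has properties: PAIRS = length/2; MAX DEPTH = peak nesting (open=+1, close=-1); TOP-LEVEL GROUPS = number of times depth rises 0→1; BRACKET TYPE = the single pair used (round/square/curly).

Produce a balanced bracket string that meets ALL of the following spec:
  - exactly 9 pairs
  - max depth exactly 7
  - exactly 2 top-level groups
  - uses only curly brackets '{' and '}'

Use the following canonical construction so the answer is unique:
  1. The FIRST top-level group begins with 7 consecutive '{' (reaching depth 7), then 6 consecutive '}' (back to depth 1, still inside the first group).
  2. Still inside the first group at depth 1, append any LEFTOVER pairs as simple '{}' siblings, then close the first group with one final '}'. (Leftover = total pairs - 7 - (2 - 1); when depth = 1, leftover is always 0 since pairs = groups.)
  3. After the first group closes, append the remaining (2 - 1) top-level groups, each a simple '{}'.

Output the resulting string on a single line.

Answer: {{{{{{{}}}}}}{}}{}

Derivation:
Spec: pairs=9 depth=7 groups=2
Leftover pairs = 9 - 7 - (2-1) = 1
First group: deep chain of depth 7 + 1 sibling pairs
Remaining 1 groups: simple '{}' each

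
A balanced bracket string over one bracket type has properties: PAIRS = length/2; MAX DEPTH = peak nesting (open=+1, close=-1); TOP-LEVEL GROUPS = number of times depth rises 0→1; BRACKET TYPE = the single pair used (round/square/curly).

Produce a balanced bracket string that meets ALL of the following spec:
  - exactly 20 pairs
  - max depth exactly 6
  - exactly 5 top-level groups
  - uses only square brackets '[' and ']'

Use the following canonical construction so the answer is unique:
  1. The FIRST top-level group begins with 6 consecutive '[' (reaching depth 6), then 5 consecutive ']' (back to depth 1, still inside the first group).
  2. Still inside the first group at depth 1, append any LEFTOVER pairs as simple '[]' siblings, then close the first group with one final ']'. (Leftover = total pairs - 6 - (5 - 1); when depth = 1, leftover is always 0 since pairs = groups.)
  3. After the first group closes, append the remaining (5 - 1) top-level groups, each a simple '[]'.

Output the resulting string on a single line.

Spec: pairs=20 depth=6 groups=5
Leftover pairs = 20 - 6 - (5-1) = 10
First group: deep chain of depth 6 + 10 sibling pairs
Remaining 4 groups: simple '[]' each

Answer: [[[[[[]]]]][][][][][][][][][][]][][][][]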